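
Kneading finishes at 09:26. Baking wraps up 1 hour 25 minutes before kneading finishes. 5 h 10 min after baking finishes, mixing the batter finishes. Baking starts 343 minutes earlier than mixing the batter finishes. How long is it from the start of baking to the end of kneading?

1 hour 58 minutes

Baking ends at 09:26 − 85 min = 08:01.
Mixing the batter ends at 08:01 + 310 min = 13:11.
Baking starts at 13:11 − 343 min = 07:28.
From 07:28 to 09:26 is 1 hour 58 minutes.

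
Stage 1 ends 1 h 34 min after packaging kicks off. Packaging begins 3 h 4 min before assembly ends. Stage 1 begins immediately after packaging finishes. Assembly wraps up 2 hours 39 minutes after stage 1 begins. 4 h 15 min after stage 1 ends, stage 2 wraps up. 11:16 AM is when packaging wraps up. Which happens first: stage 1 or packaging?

Stage 1 starts at 11:16 AM.
Assembly ends at 11:16 AM + 159 min = 1:55 PM.
Packaging starts at 1:55 PM − 184 min = 10:51 AM.
Stage 1 starts at 11:16 AM and packaging starts at 10:51 AM, so packaging is first.

packaging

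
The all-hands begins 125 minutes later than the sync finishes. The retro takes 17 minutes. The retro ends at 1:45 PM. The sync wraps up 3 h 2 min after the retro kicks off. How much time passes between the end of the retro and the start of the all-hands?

4 hours 50 minutes

The retro starts at 1:45 PM − 17 min = 1:28 PM.
The sync ends at 1:28 PM + 182 min = 4:30 PM.
The all-hands starts at 4:30 PM + 125 min = 6:35 PM.
From 1:45 PM to 6:35 PM is 4 hours 50 minutes.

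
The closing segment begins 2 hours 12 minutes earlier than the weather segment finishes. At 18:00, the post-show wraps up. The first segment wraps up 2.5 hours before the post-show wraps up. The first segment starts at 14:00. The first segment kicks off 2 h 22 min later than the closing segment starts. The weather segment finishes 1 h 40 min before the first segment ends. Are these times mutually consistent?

Yes

The first segment ends at 18:00 − 150 min = 15:30.
The weather segment ends at 15:30 − 100 min = 13:50.
The closing segment starts at 13:50 − 132 min = 11:38.
The first segment starts at 11:38 + 142 min = 14:00.
That matches the stated 14:00, so the schedule is consistent.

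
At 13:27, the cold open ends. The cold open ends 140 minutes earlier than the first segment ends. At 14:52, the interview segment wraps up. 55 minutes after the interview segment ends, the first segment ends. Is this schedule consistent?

Yes

The first segment ends at 14:52 + 55 min = 15:47.
The cold open ends at 15:47 − 140 min = 13:27.
That matches the stated 13:27, so the schedule is consistent.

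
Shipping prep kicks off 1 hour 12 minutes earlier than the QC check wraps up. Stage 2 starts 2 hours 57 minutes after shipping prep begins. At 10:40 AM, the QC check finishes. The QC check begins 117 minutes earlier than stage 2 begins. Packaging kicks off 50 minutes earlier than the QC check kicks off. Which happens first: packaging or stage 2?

Shipping prep starts at 10:40 AM − 72 min = 9:28 AM.
Stage 2 starts at 9:28 AM + 177 min = 12:25 PM.
The QC check starts at 12:25 PM − 117 min = 10:28 AM.
Packaging starts at 10:28 AM − 50 min = 9:38 AM.
Packaging starts at 9:38 AM and stage 2 starts at 12:25 PM, so packaging is first.

packaging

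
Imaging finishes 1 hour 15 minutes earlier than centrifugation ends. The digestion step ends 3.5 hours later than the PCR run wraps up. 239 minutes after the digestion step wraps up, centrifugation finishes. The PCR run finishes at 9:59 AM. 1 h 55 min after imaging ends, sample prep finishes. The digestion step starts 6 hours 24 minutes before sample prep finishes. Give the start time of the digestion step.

11:44 AM

The digestion step ends at 9:59 AM + 210 min = 1:29 PM.
Centrifugation ends at 1:29 PM + 239 min = 5:28 PM.
Imaging ends at 5:28 PM − 75 min = 4:13 PM.
Sample prep ends at 4:13 PM + 115 min = 6:08 PM.
The digestion step starts at 6:08 PM − 384 min = 11:44 AM.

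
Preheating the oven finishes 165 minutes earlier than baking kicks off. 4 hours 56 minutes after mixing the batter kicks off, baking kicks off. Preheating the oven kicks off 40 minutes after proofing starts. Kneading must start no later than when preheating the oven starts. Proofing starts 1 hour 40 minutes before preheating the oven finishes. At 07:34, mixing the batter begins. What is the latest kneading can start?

08:45

Baking starts at 07:34 + 296 min = 12:30.
Preheating the oven ends at 12:30 − 165 min = 09:45.
Proofing starts at 09:45 − 100 min = 08:05.
Preheating the oven starts at 08:05 + 40 min = 08:45.
Kneading is bounded by preheating the oven, so the latest it can start is 08:45.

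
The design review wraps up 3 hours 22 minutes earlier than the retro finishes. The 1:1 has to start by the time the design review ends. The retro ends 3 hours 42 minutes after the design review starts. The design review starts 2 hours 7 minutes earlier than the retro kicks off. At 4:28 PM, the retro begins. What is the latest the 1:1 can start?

The design review starts at 4:28 PM − 127 min = 2:21 PM.
The retro ends at 2:21 PM + 222 min = 6:03 PM.
The design review ends at 6:03 PM − 202 min = 2:41 PM.
The 1:1 is bounded by the design review, so the latest it can start is 2:41 PM.

2:41 PM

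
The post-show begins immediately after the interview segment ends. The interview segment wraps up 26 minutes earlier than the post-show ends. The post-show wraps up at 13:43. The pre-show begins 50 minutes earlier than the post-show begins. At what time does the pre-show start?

The interview segment ends at 13:43 − 26 min = 13:17.
So the post-show starts at 13:17.
The pre-show starts at 13:17 − 50 min = 12:27.

12:27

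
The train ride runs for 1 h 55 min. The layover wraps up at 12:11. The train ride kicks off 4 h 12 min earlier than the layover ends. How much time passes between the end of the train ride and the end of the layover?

2 hours 17 minutes

The train ride starts at 12:11 − 252 min = 07:59.
The train ride ends at 07:59 + 115 min = 09:54.
From 09:54 to 12:11 is 2 hours 17 minutes.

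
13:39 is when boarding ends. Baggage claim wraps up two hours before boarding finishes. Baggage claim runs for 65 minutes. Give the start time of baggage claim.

Baggage claim ends at 13:39 − 120 min = 11:39.
Baggage claim starts at 11:39 − 65 min = 10:34.

10:34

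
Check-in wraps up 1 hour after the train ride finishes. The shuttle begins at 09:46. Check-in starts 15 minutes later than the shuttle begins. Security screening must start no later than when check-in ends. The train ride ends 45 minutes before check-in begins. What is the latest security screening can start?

10:16

Check-in starts at 09:46 + 15 min = 10:01.
The train ride ends at 10:01 − 45 min = 09:16.
Check-in ends at 09:16 + 60 min = 10:16.
Security screening is bounded by check-in, so the latest it can start is 10:16.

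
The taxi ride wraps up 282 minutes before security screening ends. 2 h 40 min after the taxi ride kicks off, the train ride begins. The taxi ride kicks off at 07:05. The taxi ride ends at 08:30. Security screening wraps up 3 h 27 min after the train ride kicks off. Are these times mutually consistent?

The train ride starts at 07:05 + 160 min = 09:45.
Security screening ends at 09:45 + 207 min = 13:12.
The taxi ride ends at 13:12 − 282 min = 08:30.
That matches the stated 08:30, so the schedule is consistent.

Yes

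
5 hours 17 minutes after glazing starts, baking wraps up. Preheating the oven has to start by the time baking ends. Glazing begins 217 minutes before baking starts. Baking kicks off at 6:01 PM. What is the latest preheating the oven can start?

Glazing starts at 6:01 PM − 217 min = 2:24 PM.
Baking ends at 2:24 PM + 317 min = 7:41 PM.
Preheating the oven is bounded by baking, so the latest it can start is 7:41 PM.

7:41 PM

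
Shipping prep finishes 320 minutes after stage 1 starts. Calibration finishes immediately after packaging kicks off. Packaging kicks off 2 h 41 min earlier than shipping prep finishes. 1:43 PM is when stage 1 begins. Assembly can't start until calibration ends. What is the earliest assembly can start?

Shipping prep ends at 1:43 PM + 320 min = 7:03 PM.
Packaging starts at 7:03 PM − 161 min = 4:22 PM.
So calibration ends at 4:22 PM.
Assembly is bounded by calibration, so the earliest it can start is 4:22 PM.

4:22 PM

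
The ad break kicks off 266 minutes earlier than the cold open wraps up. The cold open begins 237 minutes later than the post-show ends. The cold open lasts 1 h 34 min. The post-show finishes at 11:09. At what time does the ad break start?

12:14

The cold open starts at 11:09 + 237 min = 15:06.
The cold open ends at 15:06 + 94 min = 16:40.
The ad break starts at 16:40 − 266 min = 12:14.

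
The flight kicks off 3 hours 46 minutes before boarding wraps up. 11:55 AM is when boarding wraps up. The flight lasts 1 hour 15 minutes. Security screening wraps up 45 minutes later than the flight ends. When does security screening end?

The flight starts at 11:55 AM − 226 min = 8:09 AM.
The flight ends at 8:09 AM + 75 min = 9:24 AM.
Security screening ends at 9:24 AM + 45 min = 10:09 AM.

10:09 AM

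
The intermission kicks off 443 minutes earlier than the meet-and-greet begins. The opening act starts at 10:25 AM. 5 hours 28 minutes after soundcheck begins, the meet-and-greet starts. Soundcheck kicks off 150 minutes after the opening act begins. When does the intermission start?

11:00 AM

Soundcheck starts at 10:25 AM + 150 min = 12:55 PM.
The meet-and-greet starts at 12:55 PM + 328 min = 6:23 PM.
The intermission starts at 6:23 PM − 443 min = 11:00 AM.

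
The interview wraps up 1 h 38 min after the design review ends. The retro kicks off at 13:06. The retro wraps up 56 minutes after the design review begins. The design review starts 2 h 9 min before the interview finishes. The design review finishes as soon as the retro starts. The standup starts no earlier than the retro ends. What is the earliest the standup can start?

13:31

The design review ends at 13:06.
The interview ends at 13:06 + 98 min = 14:44.
The design review starts at 14:44 − 129 min = 12:35.
The retro ends at 12:35 + 56 min = 13:31.
The standup is bounded by the retro, so the earliest it can start is 13:31.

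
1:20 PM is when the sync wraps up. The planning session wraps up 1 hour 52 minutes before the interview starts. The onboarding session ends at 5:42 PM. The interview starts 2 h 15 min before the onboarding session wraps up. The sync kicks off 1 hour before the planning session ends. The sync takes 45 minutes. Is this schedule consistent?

The interview starts at 5:42 PM − 135 min = 3:27 PM.
The planning session ends at 3:27 PM − 112 min = 1:35 PM.
The sync starts at 1:35 PM − 60 min = 12:35 PM.
The sync ends at 12:35 PM + 45 min = 1:20 PM.
That matches the stated 1:20 PM, so the schedule is consistent.

Yes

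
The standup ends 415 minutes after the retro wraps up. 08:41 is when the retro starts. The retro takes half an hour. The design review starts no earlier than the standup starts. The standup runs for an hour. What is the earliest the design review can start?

15:06

The retro ends at 08:41 + 30 min = 09:11.
The standup ends at 09:11 + 415 min = 16:06.
The standup starts at 16:06 − 60 min = 15:06.
The design review is bounded by the standup, so the earliest it can start is 15:06.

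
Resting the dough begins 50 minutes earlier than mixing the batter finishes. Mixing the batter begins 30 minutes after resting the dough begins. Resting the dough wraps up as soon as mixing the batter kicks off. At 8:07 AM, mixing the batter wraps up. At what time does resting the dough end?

Resting the dough starts at 8:07 AM − 50 min = 7:17 AM.
Mixing the batter starts at 7:17 AM + 30 min = 7:47 AM.
So resting the dough ends at 7:47 AM.

7:47 AM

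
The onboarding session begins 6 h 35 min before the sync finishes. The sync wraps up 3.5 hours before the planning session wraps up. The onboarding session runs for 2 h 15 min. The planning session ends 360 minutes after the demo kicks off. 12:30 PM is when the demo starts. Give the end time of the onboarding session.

10:40 AM

The planning session ends at 12:30 PM + 360 min = 6:30 PM.
The sync ends at 6:30 PM − 210 min = 3:00 PM.
The onboarding session starts at 3:00 PM − 395 min = 8:25 AM.
The onboarding session ends at 8:25 AM + 135 min = 10:40 AM.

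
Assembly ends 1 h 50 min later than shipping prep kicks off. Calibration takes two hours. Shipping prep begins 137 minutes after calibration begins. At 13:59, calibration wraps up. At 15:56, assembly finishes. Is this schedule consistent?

Calibration starts at 13:59 − 120 min = 11:59.
Shipping prep starts at 11:59 + 137 min = 14:16.
Assembly ends at 14:16 + 110 min = 16:06.
But assembly is also said to end at 15:56 — a 10-minute conflict.

No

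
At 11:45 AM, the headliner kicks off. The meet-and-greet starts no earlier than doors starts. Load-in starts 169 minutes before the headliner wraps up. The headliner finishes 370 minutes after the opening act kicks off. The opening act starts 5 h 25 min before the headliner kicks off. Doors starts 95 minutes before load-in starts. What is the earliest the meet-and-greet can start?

The opening act starts at 11:45 AM − 325 min = 6:20 AM.
The headliner ends at 6:20 AM + 370 min = 12:30 PM.
Load-in starts at 12:30 PM − 169 min = 9:41 AM.
Doors starts at 9:41 AM − 95 min = 8:06 AM.
The meet-and-greet is bounded by doors, so the earliest it can start is 8:06 AM.

8:06 AM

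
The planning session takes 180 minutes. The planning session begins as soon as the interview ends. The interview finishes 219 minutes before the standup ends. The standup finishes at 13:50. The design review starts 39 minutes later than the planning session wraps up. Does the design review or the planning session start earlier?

the planning session

The interview ends at 13:50 − 219 min = 10:11.
So the planning session starts at 10:11.
The planning session ends at 10:11 + 180 min = 13:11.
The design review starts at 13:11 + 39 min = 13:50.
The design review starts at 13:50 and the planning session starts at 10:11, so the planning session is first.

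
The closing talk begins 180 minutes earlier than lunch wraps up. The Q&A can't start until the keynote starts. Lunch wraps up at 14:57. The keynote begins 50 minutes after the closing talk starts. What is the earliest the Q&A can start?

12:47

The closing talk starts at 14:57 − 180 min = 11:57.
The keynote starts at 11:57 + 50 min = 12:47.
The Q&A is bounded by the keynote, so the earliest it can start is 12:47.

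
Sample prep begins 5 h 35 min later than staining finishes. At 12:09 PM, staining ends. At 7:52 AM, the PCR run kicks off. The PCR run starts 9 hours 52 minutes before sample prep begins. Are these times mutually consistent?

Yes

Sample prep starts at 12:09 PM + 335 min = 5:44 PM.
The PCR run starts at 5:44 PM − 592 min = 7:52 AM.
That matches the stated 7:52 AM, so the schedule is consistent.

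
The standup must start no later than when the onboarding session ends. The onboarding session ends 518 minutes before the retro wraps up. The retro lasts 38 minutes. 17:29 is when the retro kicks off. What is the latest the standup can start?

09:29

The retro ends at 17:29 + 38 min = 18:07.
The onboarding session ends at 18:07 − 518 min = 09:29.
The standup is bounded by the onboarding session, so the latest it can start is 09:29.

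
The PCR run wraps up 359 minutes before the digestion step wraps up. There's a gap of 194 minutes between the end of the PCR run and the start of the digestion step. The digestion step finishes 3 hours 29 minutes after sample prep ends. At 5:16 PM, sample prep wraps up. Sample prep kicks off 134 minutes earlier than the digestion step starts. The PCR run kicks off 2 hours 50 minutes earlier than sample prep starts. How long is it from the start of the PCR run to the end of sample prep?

The digestion step ends at 5:16 PM + 209 min = 8:45 PM.
The PCR run ends at 8:45 PM − 359 min = 2:46 PM.
The digestion step starts at 2:46 PM + 194 min = 6:00 PM.
Sample prep starts at 6:00 PM − 134 min = 3:46 PM.
The PCR run starts at 3:46 PM − 170 min = 12:56 PM.
From 12:56 PM to 5:16 PM is 4 h 20 min.

4 h 20 min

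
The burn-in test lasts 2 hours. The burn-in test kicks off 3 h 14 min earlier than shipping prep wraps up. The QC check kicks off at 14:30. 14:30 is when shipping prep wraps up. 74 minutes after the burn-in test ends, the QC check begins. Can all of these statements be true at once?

The burn-in test starts at 14:30 − 194 min = 11:16.
The burn-in test ends at 11:16 + 120 min = 13:16.
The QC check starts at 13:16 + 74 min = 14:30.
That matches the stated 14:30, so the schedule is consistent.

Yes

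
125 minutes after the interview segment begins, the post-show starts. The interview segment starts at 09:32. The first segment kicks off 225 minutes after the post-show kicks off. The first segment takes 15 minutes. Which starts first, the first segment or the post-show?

The post-show starts at 09:32 + 125 min = 11:37.
The first segment starts at 11:37 + 225 min = 15:22.
The first segment starts at 15:22 and the post-show starts at 11:37, so the post-show is first.

the post-show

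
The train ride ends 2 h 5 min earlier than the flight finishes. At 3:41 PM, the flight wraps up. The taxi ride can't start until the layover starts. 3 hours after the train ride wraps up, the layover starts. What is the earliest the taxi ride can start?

4:36 PM

The train ride ends at 3:41 PM − 125 min = 1:36 PM.
The layover starts at 1:36 PM + 180 min = 4:36 PM.
The taxi ride is bounded by the layover, so the earliest it can start is 4:36 PM.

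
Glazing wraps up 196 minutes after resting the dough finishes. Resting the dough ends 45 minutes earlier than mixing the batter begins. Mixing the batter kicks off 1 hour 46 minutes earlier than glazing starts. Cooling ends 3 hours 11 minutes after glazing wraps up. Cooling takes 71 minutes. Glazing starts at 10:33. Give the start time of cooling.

13:18

Mixing the batter starts at 10:33 − 106 min = 08:47.
Resting the dough ends at 08:47 − 45 min = 08:02.
Glazing ends at 08:02 + 196 min = 11:18.
Cooling ends at 11:18 + 191 min = 14:29.
Cooling starts at 14:29 − 71 min = 13:18.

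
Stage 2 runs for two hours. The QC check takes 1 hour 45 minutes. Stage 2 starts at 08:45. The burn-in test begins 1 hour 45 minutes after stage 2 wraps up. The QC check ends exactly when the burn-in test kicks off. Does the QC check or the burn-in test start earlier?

Stage 2 ends at 08:45 + 120 min = 10:45.
The burn-in test starts at 10:45 + 105 min = 12:30.
So the QC check ends at 12:30.
The QC check starts at 12:30 − 105 min = 10:45.
The QC check starts at 10:45 and the burn-in test starts at 12:30, so the QC check is first.

the QC check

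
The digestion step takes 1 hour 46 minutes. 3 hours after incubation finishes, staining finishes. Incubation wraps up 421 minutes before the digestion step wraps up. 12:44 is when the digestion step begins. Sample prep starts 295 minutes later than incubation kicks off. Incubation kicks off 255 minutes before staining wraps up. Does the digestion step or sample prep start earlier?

The digestion step ends at 12:44 + 106 min = 14:30.
Incubation ends at 14:30 − 421 min = 07:29.
Staining ends at 07:29 + 180 min = 10:29.
Incubation starts at 10:29 − 255 min = 06:14.
Sample prep starts at 06:14 + 295 min = 11:09.
The digestion step starts at 12:44 and sample prep starts at 11:09, so sample prep is first.

sample prep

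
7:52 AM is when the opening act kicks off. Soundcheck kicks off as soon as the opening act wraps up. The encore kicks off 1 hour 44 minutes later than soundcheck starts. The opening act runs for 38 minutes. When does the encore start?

The opening act ends at 7:52 AM + 38 min = 8:30 AM.
So soundcheck starts at 8:30 AM.
The encore starts at 8:30 AM + 104 min = 10:14 AM.

10:14 AM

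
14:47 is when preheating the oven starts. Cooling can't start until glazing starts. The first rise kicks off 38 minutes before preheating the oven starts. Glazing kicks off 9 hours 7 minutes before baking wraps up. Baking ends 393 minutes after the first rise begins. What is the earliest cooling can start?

The first rise starts at 14:47 − 38 min = 14:09.
Baking ends at 14:09 + 393 min = 20:42.
Glazing starts at 20:42 − 547 min = 11:35.
Cooling is bounded by glazing, so the earliest it can start is 11:35.

11:35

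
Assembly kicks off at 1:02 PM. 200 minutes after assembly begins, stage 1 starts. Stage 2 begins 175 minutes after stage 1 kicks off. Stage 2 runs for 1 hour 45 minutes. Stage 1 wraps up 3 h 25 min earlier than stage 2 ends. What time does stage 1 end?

5:37 PM

Stage 1 starts at 1:02 PM + 200 min = 4:22 PM.
Stage 2 starts at 4:22 PM + 175 min = 7:17 PM.
Stage 2 ends at 7:17 PM + 105 min = 9:02 PM.
Stage 1 ends at 9:02 PM − 205 min = 5:37 PM.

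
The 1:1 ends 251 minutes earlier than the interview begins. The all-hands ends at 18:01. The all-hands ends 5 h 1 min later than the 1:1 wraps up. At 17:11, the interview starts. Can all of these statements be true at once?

The 1:1 ends at 17:11 − 251 min = 13:00.
The all-hands ends at 13:00 + 301 min = 18:01.
That matches the stated 18:01, so the schedule is consistent.

Yes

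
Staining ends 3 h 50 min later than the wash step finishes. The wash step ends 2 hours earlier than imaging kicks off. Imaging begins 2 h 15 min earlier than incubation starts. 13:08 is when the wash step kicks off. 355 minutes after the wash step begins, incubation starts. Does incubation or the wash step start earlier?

Incubation starts at 13:08 + 355 min = 19:03.
Incubation starts at 19:03 and the wash step starts at 13:08, so the wash step is first.

the wash step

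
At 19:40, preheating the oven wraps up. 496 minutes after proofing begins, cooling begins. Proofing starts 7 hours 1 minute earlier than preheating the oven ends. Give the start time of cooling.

20:55

Proofing starts at 19:40 − 421 min = 12:39.
Cooling starts at 12:39 + 496 min = 20:55.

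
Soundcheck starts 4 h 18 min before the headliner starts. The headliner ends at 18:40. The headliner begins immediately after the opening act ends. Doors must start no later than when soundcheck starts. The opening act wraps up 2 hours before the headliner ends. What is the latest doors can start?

12:22

The opening act ends at 18:40 − 120 min = 16:40.
So the headliner starts at 16:40.
Soundcheck starts at 16:40 − 258 min = 12:22.
Doors is bounded by soundcheck, so the latest it can start is 12:22.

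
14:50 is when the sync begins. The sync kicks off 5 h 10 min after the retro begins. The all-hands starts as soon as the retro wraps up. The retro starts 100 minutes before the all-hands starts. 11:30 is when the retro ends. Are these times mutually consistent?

No

The all-hands starts at 11:30.
The retro starts at 11:30 − 100 min = 09:50.
The sync starts at 09:50 + 310 min = 15:00.
But the sync is also said to start at 14:50 — a 10-minute conflict.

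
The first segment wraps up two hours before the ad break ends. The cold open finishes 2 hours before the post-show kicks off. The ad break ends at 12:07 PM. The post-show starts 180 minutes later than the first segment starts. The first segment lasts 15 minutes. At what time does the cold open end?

10:52 AM

The first segment ends at 12:07 PM − 120 min = 10:07 AM.
The first segment starts at 10:07 AM − 15 min = 9:52 AM.
The post-show starts at 9:52 AM + 180 min = 12:52 PM.
The cold open ends at 12:52 PM − 120 min = 10:52 AM.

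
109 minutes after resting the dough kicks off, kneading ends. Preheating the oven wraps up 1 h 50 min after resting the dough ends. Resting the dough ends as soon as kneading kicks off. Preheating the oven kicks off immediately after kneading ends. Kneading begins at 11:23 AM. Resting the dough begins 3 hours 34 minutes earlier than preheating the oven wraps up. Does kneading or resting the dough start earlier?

resting the dough

Resting the dough ends at 11:23 AM.
Preheating the oven ends at 11:23 AM + 110 min = 1:13 PM.
Resting the dough starts at 1:13 PM − 214 min = 9:39 AM.
Kneading starts at 11:23 AM and resting the dough starts at 9:39 AM, so resting the dough is first.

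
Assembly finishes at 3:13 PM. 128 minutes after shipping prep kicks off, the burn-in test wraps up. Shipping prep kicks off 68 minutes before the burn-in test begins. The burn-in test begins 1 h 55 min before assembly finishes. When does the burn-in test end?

The burn-in test starts at 3:13 PM − 115 min = 1:18 PM.
Shipping prep starts at 1:18 PM − 68 min = 12:10 PM.
The burn-in test ends at 12:10 PM + 128 min = 2:18 PM.

2:18 PM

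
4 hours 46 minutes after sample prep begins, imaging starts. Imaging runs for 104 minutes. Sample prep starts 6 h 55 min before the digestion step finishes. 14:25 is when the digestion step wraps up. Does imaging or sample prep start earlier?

sample prep

Sample prep starts at 14:25 − 415 min = 07:30.
Imaging starts at 07:30 + 286 min = 12:16.
Imaging starts at 12:16 and sample prep starts at 07:30, so sample prep is first.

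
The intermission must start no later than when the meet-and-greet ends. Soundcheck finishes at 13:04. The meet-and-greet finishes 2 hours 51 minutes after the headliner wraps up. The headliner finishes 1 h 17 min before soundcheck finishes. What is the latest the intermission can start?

14:38

The headliner ends at 13:04 − 77 min = 11:47.
The meet-and-greet ends at 11:47 + 171 min = 14:38.
The intermission is bounded by the meet-and-greet, so the latest it can start is 14:38.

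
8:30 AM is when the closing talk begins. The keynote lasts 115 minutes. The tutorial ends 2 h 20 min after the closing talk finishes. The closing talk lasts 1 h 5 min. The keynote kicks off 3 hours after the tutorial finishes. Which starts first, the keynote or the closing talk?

the closing talk

The closing talk ends at 8:30 AM + 65 min = 9:35 AM.
The tutorial ends at 9:35 AM + 140 min = 11:55 AM.
The keynote starts at 11:55 AM + 180 min = 2:55 PM.
The keynote starts at 2:55 PM and the closing talk starts at 8:30 AM, so the closing talk is first.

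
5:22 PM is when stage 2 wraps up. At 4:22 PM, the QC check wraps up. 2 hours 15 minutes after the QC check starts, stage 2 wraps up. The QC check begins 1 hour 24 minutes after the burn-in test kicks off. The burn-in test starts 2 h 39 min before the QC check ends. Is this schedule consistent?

Yes

The burn-in test starts at 4:22 PM − 159 min = 1:43 PM.
The QC check starts at 1:43 PM + 84 min = 3:07 PM.
Stage 2 ends at 3:07 PM + 135 min = 5:22 PM.
That matches the stated 5:22 PM, so the schedule is consistent.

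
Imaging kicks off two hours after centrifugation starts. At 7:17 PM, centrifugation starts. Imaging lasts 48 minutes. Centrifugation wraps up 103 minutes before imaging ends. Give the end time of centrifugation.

8:22 PM

Imaging starts at 7:17 PM + 120 min = 9:17 PM.
Imaging ends at 9:17 PM + 48 min = 10:05 PM.
Centrifugation ends at 10:05 PM − 103 min = 8:22 PM.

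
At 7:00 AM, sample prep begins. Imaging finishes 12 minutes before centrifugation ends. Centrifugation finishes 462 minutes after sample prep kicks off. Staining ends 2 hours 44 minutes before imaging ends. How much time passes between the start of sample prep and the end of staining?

4 hours 46 minutes

Centrifugation ends at 7:00 AM + 462 min = 2:42 PM.
Imaging ends at 2:42 PM − 12 min = 2:30 PM.
Staining ends at 2:30 PM − 164 min = 11:46 AM.
From 7:00 AM to 11:46 AM is 4 hours 46 minutes.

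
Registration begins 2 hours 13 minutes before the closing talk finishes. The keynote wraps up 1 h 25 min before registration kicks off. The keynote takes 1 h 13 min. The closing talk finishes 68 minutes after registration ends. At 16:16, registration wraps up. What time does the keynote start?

The closing talk ends at 16:16 + 68 min = 17:24.
Registration starts at 17:24 − 133 min = 15:11.
The keynote ends at 15:11 − 85 min = 13:46.
The keynote starts at 13:46 − 73 min = 12:33.

12:33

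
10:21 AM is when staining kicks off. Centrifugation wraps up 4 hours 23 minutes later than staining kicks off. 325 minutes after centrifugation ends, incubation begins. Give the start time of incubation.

8:09 PM

Centrifugation ends at 10:21 AM + 263 min = 2:44 PM.
Incubation starts at 2:44 PM + 325 min = 8:09 PM.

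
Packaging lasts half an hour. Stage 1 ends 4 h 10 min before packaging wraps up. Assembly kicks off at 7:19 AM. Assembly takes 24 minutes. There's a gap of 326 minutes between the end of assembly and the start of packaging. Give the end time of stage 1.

9:29 AM

Assembly ends at 7:19 AM + 24 min = 7:43 AM.
Packaging starts at 7:43 AM + 326 min = 1:09 PM.
Packaging ends at 1:09 PM + 30 min = 1:39 PM.
Stage 1 ends at 1:39 PM − 250 min = 9:29 AM.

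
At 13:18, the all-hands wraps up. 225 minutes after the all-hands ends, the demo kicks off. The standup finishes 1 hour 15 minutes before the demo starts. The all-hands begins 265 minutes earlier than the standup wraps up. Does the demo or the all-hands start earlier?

The demo starts at 13:18 + 225 min = 17:03.
The standup ends at 17:03 − 75 min = 15:48.
The all-hands starts at 15:48 − 265 min = 11:23.
The demo starts at 17:03 and the all-hands starts at 11:23, so the all-hands is first.

the all-hands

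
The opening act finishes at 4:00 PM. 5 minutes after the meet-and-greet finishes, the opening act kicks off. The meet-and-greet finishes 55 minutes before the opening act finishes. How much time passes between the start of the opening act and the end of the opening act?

50 minutes

The meet-and-greet ends at 4:00 PM − 55 min = 3:05 PM.
The opening act starts at 3:05 PM + 5 min = 3:10 PM.
From 3:10 PM to 4:00 PM is 50 minutes.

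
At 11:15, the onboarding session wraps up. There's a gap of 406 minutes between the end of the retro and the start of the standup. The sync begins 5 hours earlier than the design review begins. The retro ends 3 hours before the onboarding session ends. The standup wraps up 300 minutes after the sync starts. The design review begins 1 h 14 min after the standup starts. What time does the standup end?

The retro ends at 11:15 − 180 min = 08:15.
The standup starts at 08:15 + 406 min = 15:01.
The design review starts at 15:01 + 74 min = 16:15.
The sync starts at 16:15 − 300 min = 11:15.
The standup ends at 11:15 + 300 min = 16:15.

16:15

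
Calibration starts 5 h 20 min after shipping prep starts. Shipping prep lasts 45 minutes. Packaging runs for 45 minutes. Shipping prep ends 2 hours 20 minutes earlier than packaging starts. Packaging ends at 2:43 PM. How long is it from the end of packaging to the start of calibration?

Packaging starts at 2:43 PM − 45 min = 1:58 PM.
Shipping prep ends at 1:58 PM − 140 min = 11:38 AM.
Shipping prep starts at 11:38 AM − 45 min = 10:53 AM.
Calibration starts at 10:53 AM + 320 min = 4:13 PM.
From 2:43 PM to 4:13 PM is an hour and a half.

an hour and a half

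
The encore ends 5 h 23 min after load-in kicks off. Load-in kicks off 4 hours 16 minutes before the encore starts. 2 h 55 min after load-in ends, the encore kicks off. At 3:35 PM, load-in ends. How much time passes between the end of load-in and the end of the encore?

4 hours 2 minutes

The encore starts at 3:35 PM + 175 min = 6:30 PM.
Load-in starts at 6:30 PM − 256 min = 2:14 PM.
The encore ends at 2:14 PM + 323 min = 7:37 PM.
From 3:35 PM to 7:37 PM is 4 hours 2 minutes.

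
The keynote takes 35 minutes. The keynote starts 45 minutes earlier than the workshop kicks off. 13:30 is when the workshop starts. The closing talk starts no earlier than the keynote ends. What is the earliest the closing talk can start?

13:20

The keynote starts at 13:30 − 45 min = 12:45.
The keynote ends at 12:45 + 35 min = 13:20.
The closing talk is bounded by the keynote, so the earliest it can start is 13:20.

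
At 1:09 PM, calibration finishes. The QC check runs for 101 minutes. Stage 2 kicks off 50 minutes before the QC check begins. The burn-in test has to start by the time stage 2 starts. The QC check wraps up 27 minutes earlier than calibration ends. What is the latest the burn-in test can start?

10:11 AM

The QC check ends at 1:09 PM − 27 min = 12:42 PM.
The QC check starts at 12:42 PM − 101 min = 11:01 AM.
Stage 2 starts at 11:01 AM − 50 min = 10:11 AM.
The burn-in test is bounded by stage 2, so the latest it can start is 10:11 AM.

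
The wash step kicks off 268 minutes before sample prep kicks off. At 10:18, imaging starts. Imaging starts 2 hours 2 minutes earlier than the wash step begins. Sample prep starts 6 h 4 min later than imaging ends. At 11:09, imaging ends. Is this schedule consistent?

Sample prep starts at 11:09 + 364 min = 17:13.
The wash step starts at 17:13 − 268 min = 12:45.
Imaging starts at 12:45 − 122 min = 10:43.
But imaging is also said to start at 10:18 — a 25-minute conflict.

No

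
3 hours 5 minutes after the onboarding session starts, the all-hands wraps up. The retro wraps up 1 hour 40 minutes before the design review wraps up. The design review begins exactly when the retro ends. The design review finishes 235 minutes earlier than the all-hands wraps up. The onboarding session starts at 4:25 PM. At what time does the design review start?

1:55 PM

The all-hands ends at 4:25 PM + 185 min = 7:30 PM.
The design review ends at 7:30 PM − 235 min = 3:35 PM.
The retro ends at 3:35 PM − 100 min = 1:55 PM.
So the design review starts at 1:55 PM.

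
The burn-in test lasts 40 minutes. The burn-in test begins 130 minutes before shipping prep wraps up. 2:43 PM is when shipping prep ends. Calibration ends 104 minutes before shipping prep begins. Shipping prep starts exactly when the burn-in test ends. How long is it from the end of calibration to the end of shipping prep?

The burn-in test starts at 2:43 PM − 130 min = 12:33 PM.
The burn-in test ends at 12:33 PM + 40 min = 1:13 PM.
So shipping prep starts at 1:13 PM.
Calibration ends at 1:13 PM − 104 min = 11:29 AM.
From 11:29 AM to 2:43 PM is 3 hours 14 minutes.

3 hours 14 minutes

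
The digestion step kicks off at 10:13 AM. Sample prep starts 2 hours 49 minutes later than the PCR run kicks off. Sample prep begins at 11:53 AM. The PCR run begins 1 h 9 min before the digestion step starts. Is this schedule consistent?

Yes

The PCR run starts at 10:13 AM − 69 min = 9:04 AM.
Sample prep starts at 9:04 AM + 169 min = 11:53 AM.
That matches the stated 11:53 AM, so the schedule is consistent.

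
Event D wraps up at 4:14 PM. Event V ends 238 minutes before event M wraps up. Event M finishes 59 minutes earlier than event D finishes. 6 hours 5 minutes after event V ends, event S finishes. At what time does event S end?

Event M ends at 4:14 PM − 59 min = 3:15 PM.
Event V ends at 3:15 PM − 238 min = 11:17 AM.
Event S ends at 11:17 AM + 365 min = 5:22 PM.

5:22 PM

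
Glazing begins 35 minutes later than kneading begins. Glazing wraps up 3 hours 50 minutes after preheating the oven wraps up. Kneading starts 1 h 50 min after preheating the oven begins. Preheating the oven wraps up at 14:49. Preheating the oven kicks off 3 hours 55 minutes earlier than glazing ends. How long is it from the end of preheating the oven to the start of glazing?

2 h 20 min

Glazing ends at 14:49 + 230 min = 18:39.
Preheating the oven starts at 18:39 − 235 min = 14:44.
Kneading starts at 14:44 + 110 min = 16:34.
Glazing starts at 16:34 + 35 min = 17:09.
From 14:49 to 17:09 is 2 h 20 min.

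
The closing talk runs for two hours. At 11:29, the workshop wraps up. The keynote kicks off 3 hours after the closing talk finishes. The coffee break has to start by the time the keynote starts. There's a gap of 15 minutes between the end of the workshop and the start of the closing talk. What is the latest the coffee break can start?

The closing talk starts at 11:29 + 15 min = 11:44.
The closing talk ends at 11:44 + 120 min = 13:44.
The keynote starts at 13:44 + 180 min = 16:44.
The coffee break is bounded by the keynote, so the latest it can start is 16:44.

16:44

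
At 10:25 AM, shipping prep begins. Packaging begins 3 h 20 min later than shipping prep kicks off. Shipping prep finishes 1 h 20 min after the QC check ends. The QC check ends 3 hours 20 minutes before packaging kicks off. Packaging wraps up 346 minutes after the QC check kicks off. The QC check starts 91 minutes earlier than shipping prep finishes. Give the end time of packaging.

4:00 PM

Packaging starts at 10:25 AM + 200 min = 1:45 PM.
The QC check ends at 1:45 PM − 200 min = 10:25 AM.
Shipping prep ends at 10:25 AM + 80 min = 11:45 AM.
The QC check starts at 11:45 AM − 91 min = 10:14 AM.
Packaging ends at 10:14 AM + 346 min = 4:00 PM.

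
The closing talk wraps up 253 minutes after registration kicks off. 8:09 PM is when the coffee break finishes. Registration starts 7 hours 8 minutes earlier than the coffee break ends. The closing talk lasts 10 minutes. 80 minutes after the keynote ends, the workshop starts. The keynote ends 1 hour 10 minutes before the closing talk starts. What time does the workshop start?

Registration starts at 8:09 PM − 428 min = 1:01 PM.
The closing talk ends at 1:01 PM + 253 min = 5:14 PM.
The closing talk starts at 5:14 PM − 10 min = 5:04 PM.
The keynote ends at 5:04 PM − 70 min = 3:54 PM.
The workshop starts at 3:54 PM + 80 min = 5:14 PM.

5:14 PM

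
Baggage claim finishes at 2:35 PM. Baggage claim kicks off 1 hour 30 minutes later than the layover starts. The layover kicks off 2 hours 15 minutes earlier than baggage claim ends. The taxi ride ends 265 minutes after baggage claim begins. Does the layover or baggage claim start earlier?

the layover

The layover starts at 2:35 PM − 135 min = 12:20 PM.
Baggage claim starts at 12:20 PM + 90 min = 1:50 PM.
The layover starts at 12:20 PM and baggage claim starts at 1:50 PM, so the layover is first.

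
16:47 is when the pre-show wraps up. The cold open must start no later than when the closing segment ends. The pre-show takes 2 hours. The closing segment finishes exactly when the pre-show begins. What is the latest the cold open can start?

The pre-show starts at 16:47 − 120 min = 14:47.
So the closing segment ends at 14:47.
The cold open is bounded by the closing segment, so the latest it can start is 14:47.

14:47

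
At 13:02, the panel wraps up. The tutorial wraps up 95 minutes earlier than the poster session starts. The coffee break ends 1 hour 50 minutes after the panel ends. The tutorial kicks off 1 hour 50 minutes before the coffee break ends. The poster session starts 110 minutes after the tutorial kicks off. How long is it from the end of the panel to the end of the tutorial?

15 minutes

The coffee break ends at 13:02 + 110 min = 14:52.
The tutorial starts at 14:52 − 110 min = 13:02.
The poster session starts at 13:02 + 110 min = 14:52.
The tutorial ends at 14:52 − 95 min = 13:17.
From 13:02 to 13:17 is 15 minutes.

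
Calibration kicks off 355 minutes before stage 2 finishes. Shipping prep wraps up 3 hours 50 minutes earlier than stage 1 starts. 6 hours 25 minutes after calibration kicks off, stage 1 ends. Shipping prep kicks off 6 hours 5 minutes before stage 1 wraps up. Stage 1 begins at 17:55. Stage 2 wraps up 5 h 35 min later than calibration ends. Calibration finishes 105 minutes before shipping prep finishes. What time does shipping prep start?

Shipping prep ends at 17:55 − 230 min = 14:05.
Calibration ends at 14:05 − 105 min = 12:20.
Stage 2 ends at 12:20 + 335 min = 17:55.
Calibration starts at 17:55 − 355 min = 12:00.
Stage 1 ends at 12:00 + 385 min = 18:25.
Shipping prep starts at 18:25 − 365 min = 12:20.

12:20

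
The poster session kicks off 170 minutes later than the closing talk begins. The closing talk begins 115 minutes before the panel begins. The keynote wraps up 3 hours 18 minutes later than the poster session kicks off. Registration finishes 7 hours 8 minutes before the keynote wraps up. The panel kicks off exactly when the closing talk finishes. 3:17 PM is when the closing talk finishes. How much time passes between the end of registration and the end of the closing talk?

The panel starts at 3:17 PM.
The closing talk starts at 3:17 PM − 115 min = 1:22 PM.
The poster session starts at 1:22 PM + 170 min = 4:12 PM.
The keynote ends at 4:12 PM + 198 min = 7:30 PM.
Registration ends at 7:30 PM − 428 min = 12:22 PM.
From 12:22 PM to 3:17 PM is 2 h 55 min.

2 h 55 min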